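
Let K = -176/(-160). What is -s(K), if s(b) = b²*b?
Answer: -1331/1000 ≈ -1.3310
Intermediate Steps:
K = 11/10 (K = -176*(-1/160) = 11/10 ≈ 1.1000)
s(b) = b³
-s(K) = -(11/10)³ = -1*1331/1000 = -1331/1000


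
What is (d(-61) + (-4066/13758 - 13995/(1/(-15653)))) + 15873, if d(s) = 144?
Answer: 1507049611975/6879 ≈ 2.1908e+8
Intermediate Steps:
(d(-61) + (-4066/13758 - 13995/(1/(-15653)))) + 15873 = (144 + (-4066/13758 - 13995/(1/(-15653)))) + 15873 = (144 + (-4066*1/13758 - 13995/(-1/15653))) + 15873 = (144 + (-2033/6879 - 13995*(-15653))) + 15873 = (144 + (-2033/6879 + 219063735)) + 15873 = (144 + 1506939431032/6879) + 15873 = 1506940421608/6879 + 15873 = 1507049611975/6879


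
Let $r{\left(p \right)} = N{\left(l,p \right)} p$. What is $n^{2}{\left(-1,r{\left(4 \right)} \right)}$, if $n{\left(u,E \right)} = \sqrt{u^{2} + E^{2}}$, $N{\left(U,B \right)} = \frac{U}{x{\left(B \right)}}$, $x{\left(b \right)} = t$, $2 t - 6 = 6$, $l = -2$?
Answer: $\frac{25}{9} \approx 2.7778$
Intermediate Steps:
$t = 6$ ($t = 3 + \frac{1}{2} \cdot 6 = 3 + 3 = 6$)
$x{\left(b \right)} = 6$
$N{\left(U,B \right)} = \frac{U}{6}$
$r{\left(p \right)} = - \frac{p}{3}$ ($r{\left(p \right)} = \frac{1}{6} \left(-2\right) p = - \frac{p}{3}$)
$n{\left(u,E \right)} = \sqrt{E^{2} + u^{2}}$
$n^{2}{\left(-1,r{\left(4 \right)} \right)} = \left(\sqrt{\left(\left(- \frac{1}{3}\right) 4\right)^{2} + \left(-1\right)^{2}}\right)^{2} = \left(\sqrt{\left(- \frac{4}{3}\right)^{2} + 1}\right)^{2} = \left(\sqrt{\frac{16}{9} + 1}\right)^{2} = \left(\sqrt{\frac{25}{9}}\right)^{2} = \left(\frac{5}{3}\right)^{2} = \frac{25}{9}$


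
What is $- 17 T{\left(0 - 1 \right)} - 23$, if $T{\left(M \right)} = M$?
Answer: $-6$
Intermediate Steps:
$- 17 T{\left(0 - 1 \right)} - 23 = - 17 \left(0 - 1\right) - 23 = \left(-17\right) \left(-1\right) - 23 = 17 - 23 = -6$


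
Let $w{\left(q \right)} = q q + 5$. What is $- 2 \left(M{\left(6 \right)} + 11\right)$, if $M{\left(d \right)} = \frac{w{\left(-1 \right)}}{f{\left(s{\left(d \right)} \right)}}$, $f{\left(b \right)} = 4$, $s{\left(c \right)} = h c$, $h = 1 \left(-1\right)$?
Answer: $-25$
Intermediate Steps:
$h = -1$
$s{\left(c \right)} = - c$
$w{\left(q \right)} = 5 + q^{2}$ ($w{\left(q \right)} = q^{2} + 5 = 5 + q^{2}$)
$M{\left(d \right)} = \frac{3}{2}$ ($M{\left(d \right)} = \frac{5 + \left(-1\right)^{2}}{4} = \left(5 + 1\right) \frac{1}{4} = 6 \cdot \frac{1}{4} = \frac{3}{2}$)
$- 2 \left(M{\left(6 \right)} + 11\right) = - 2 \left(\frac{3}{2} + 11\right) = \left(-2\right) \frac{25}{2} = -25$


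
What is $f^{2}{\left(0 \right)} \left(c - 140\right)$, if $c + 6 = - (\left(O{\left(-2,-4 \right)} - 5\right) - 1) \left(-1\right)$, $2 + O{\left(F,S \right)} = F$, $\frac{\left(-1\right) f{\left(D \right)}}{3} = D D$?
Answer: $0$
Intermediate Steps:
$f{\left(D \right)} = - 3 D^{2}$ ($f{\left(D \right)} = - 3 D D = - 3 D^{2}$)
$O{\left(F,S \right)} = -2 + F$
$c = -16$ ($c = -6 + - (\left(\left(-2 - 2\right) - 5\right) - 1) \left(-1\right) = -6 + - (\left(-4 - 5\right) - 1) \left(-1\right) = -6 + - (-9 - 1) \left(-1\right) = -6 + \left(-1\right) \left(-10\right) \left(-1\right) = -6 + 10 \left(-1\right) = -6 - 10 = -16$)
$f^{2}{\left(0 \right)} \left(c - 140\right) = \left(- 3 \cdot 0^{2}\right)^{2} \left(-16 - 140\right) = \left(\left(-3\right) 0\right)^{2} \left(-156\right) = 0^{2} \left(-156\right) = 0 \left(-156\right) = 0$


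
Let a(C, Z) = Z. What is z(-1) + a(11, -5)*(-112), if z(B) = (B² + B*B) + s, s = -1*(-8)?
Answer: 570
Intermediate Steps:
s = 8
z(B) = 8 + 2*B² (z(B) = (B² + B*B) + 8 = (B² + B²) + 8 = 2*B² + 8 = 8 + 2*B²)
z(-1) + a(11, -5)*(-112) = (8 + 2*(-1)²) - 5*(-112) = (8 + 2*1) + 560 = (8 + 2) + 560 = 10 + 560 = 570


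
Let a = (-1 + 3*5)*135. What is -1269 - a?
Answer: -3159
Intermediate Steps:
a = 1890 (a = (-1 + 15)*135 = 14*135 = 1890)
-1269 - a = -1269 - 1*1890 = -1269 - 1890 = -3159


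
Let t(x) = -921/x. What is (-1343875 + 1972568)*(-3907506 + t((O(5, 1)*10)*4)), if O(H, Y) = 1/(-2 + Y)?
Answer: -98264287760067/40 ≈ -2.4566e+12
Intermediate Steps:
(-1343875 + 1972568)*(-3907506 + t((O(5, 1)*10)*4)) = (-1343875 + 1972568)*(-3907506 - 921/((10/(-2 + 1))*4)) = 628693*(-3907506 - 921/((10/(-1))*4)) = 628693*(-3907506 - 921/(-1*10*4)) = 628693*(-3907506 - 921/((-10*4))) = 628693*(-3907506 - 921/(-40)) = 628693*(-3907506 - 921*(-1/40)) = 628693*(-3907506 + 921/40) = 628693*(-156299319/40) = -98264287760067/40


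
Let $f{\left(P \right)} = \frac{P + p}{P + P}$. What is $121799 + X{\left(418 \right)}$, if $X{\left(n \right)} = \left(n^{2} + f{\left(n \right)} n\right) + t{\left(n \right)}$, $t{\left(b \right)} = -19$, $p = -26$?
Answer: $296700$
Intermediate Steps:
$f{\left(P \right)} = \frac{-26 + P}{2 P}$ ($f{\left(P \right)} = \frac{P - 26}{P + P} = \frac{-26 + P}{2 P}$)
$X{\left(n \right)} = -32 + n^{2} + \frac{n}{2}$ ($X{\left(n \right)} = \left(n^{2} + \frac{-26 + n}{2 n} n\right) - 19 = \left(n^{2} + \left(-13 + \frac{n}{2}\right)\right) - 19 = \left(-13 + n^{2} + \frac{n}{2}\right) - 19 = -32 + n^{2} + \frac{n}{2}$)
$121799 + X{\left(418 \right)} = 121799 + \left(-32 + 418^{2} + \frac{1}{2} \cdot 418\right) = 121799 + \left(-32 + 174724 + 209\right) = 121799 + 174901 = 296700$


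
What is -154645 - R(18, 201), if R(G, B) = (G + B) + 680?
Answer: -155544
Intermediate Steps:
R(G, B) = 680 + B + G (R(G, B) = (B + G) + 680 = 680 + B + G)
-154645 - R(18, 201) = -154645 - (680 + 201 + 18) = -154645 - 1*899 = -154645 - 899 = -155544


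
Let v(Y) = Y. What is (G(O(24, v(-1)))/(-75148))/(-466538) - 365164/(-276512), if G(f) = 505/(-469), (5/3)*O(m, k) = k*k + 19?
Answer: 23454451604501754/17760341441694187 ≈ 1.3206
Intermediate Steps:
O(m, k) = 57/5 + 3*k**2/5 (O(m, k) = 3*(k*k + 19)/5 = 3*(k**2 + 19)/5 = 3*(19 + k**2)/5 = 57/5 + 3*k**2/5)
G(f) = -505/469 (G(f) = 505*(-1/469) = -505/469)
(G(O(24, v(-1)))/(-75148))/(-466538) - 365164/(-276512) = -505/469/(-75148)/(-466538) - 365164/(-276512) = -505/469*(-1/75148)*(-1/466538) - 365164*(-1/276512) = (505/35244412)*(-1/466538) + 91291/69128 = -505/16442857485656 + 91291/69128 = 23454451604501754/17760341441694187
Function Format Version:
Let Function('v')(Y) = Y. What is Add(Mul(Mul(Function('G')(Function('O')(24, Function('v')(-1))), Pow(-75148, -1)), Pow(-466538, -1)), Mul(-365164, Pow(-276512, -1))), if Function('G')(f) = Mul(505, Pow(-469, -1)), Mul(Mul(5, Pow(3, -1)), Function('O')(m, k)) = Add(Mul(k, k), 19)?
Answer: Rational(23454451604501754, 17760341441694187) ≈ 1.3206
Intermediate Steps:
Function('O')(m, k) = Add(Rational(57, 5), Mul(Rational(3, 5), Pow(k, 2))) (Function('O')(m, k) = Mul(Rational(3, 5), Add(Mul(k, k), 19)) = Mul(Rational(3, 5), Add(Pow(k, 2), 19)) = Mul(Rational(3, 5), Add(19, Pow(k, 2))) = Add(Rational(57, 5), Mul(Rational(3, 5), Pow(k, 2))))
Function('G')(f) = Rational(-505, 469) (Function('G')(f) = Mul(505, Rational(-1, 469)) = Rational(-505, 469))
Add(Mul(Mul(Function('G')(Function('O')(24, Function('v')(-1))), Pow(-75148, -1)), Pow(-466538, -1)), Mul(-365164, Pow(-276512, -1))) = Add(Mul(Mul(Rational(-505, 469), Pow(-75148, -1)), Pow(-466538, -1)), Mul(-365164, Pow(-276512, -1))) = Add(Mul(Mul(Rational(-505, 469), Rational(-1, 75148)), Rational(-1, 466538)), Mul(-365164, Rational(-1, 276512))) = Add(Mul(Rational(505, 35244412), Rational(-1, 466538)), Rational(91291, 69128)) = Add(Rational(-505, 16442857485656), Rational(91291, 69128)) = Rational(23454451604501754, 17760341441694187)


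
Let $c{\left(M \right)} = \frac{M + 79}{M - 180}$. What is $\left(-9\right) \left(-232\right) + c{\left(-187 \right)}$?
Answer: $\frac{766404}{367} \approx 2088.3$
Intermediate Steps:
$c{\left(M \right)} = \frac{79 + M}{-180 + M}$
$\left(-9\right) \left(-232\right) + c{\left(-187 \right)} = \left(-9\right) \left(-232\right) + \frac{79 - 187}{-180 - 187} = 2088 + \frac{1}{-367} \left(-108\right) = 2088 - - \frac{108}{367} = 2088 + \frac{108}{367} = \frac{766404}{367}$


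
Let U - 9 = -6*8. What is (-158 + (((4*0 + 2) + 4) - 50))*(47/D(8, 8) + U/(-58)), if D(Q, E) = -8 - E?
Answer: 106151/232 ≈ 457.55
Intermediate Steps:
U = -39 (U = 9 - 6*8 = 9 - 48 = -39)
(-158 + (((4*0 + 2) + 4) - 50))*(47/D(8, 8) + U/(-58)) = (-158 + (((4*0 + 2) + 4) - 50))*(47/(-8 - 1*8) - 39/(-58)) = (-158 + (((0 + 2) + 4) - 50))*(47/(-8 - 8) - 39*(-1/58)) = (-158 + ((2 + 4) - 50))*(47/(-16) + 39/58) = (-158 + (6 - 50))*(47*(-1/16) + 39/58) = (-158 - 44)*(-47/16 + 39/58) = -202*(-1051/464) = 106151/232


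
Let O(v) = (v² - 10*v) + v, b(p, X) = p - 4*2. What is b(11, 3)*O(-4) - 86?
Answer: 70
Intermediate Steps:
b(p, X) = -8 + p (b(p, X) = p - 8 = -8 + p)
O(v) = v² - 9*v
b(11, 3)*O(-4) - 86 = (-8 + 11)*(-4*(-9 - 4)) - 86 = 3*(-4*(-13)) - 86 = 3*52 - 86 = 156 - 86 = 70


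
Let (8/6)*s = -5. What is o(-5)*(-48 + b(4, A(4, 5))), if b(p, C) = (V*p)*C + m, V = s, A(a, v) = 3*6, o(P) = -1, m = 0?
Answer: 318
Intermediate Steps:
A(a, v) = 18
s = -15/4 (s = (3/4)*(-5) = -15/4 ≈ -3.7500)
V = -15/4 ≈ -3.7500
b(p, C) = -15*C*p/4 (b(p, C) = (-15*p/4)*C + 0 = -15*C*p/4 + 0 = -15*C*p/4)
o(-5)*(-48 + b(4, A(4, 5))) = -(-48 - 15/4*18*4) = -(-48 - 270) = -1*(-318) = 318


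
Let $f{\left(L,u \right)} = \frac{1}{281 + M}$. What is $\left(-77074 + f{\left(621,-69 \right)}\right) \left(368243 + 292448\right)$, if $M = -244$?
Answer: $- \frac{1884116970267}{37} \approx -5.0922 \cdot 10^{10}$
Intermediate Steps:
$f{\left(L,u \right)} = \frac{1}{37}$ ($f{\left(L,u \right)} = \frac{1}{281 - 244} = \frac{1}{37}$)
$\left(-77074 + f{\left(621,-69 \right)}\right) \left(368243 + 292448\right) = \left(-77074 + \frac{1}{37}\right) \left(368243 + 292448\right) = \left(- \frac{2851737}{37}\right) 660691 = - \frac{1884116970267}{37}$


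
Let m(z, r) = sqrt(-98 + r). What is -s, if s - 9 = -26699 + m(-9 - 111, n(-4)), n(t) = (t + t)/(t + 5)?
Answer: 26690 - I*sqrt(106) ≈ 26690.0 - 10.296*I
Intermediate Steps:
n(t) = 2*t/(5 + t) (n(t) = (2*t)/(5 + t) = 2*t/(5 + t))
s = -26690 + I*sqrt(106) (s = 9 + (-26699 + sqrt(-98 + 2*(-4)/(5 - 4))) = 9 + (-26699 + sqrt(-98 + 2*(-4)/1)) = 9 + (-26699 + sqrt(-98 + 2*(-4)*1)) = 9 + (-26699 + sqrt(-98 - 8)) = 9 + (-26699 + sqrt(-106)) = 9 + (-26699 + I*sqrt(106)) = -26690 + I*sqrt(106) ≈ -26690.0 + 10.296*I)
-s = -(-26690 + I*sqrt(106)) = 26690 - I*sqrt(106)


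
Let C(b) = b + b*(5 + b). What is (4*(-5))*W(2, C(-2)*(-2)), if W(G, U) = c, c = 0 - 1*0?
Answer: 0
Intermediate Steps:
c = 0 (c = 0 + 0 = 0)
W(G, U) = 0
(4*(-5))*W(2, C(-2)*(-2)) = (4*(-5))*0 = -20*0 = 0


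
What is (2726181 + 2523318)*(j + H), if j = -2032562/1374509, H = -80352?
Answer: -579789209846055270/1374509 ≈ -4.2182e+11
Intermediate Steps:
j = -2032562/1374509 (j = -2032562*1/1374509 = -2032562/1374509 ≈ -1.4788)
(2726181 + 2523318)*(j + H) = (2726181 + 2523318)*(-2032562/1374509 - 80352) = 5249499*(-110446579730/1374509) = -579789209846055270/1374509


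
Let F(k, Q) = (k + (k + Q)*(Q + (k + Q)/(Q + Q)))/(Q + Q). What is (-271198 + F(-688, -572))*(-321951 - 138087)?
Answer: 5114310225928749/40898 ≈ 1.2505e+11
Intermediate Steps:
F(k, Q) = (k + (Q + k)*(Q + (Q + k)/(2*Q)))/(2*Q) (F(k, Q) = (k + (Q + k)*(Q + (Q + k)/((2*Q))))/((2*Q)) = (k + (Q + k)*(Q + (Q + k)*(1/(2*Q))))*(1/(2*Q)) = (k + (Q + k)*(Q + (Q + k)/(2*Q)))*(1/(2*Q)) = (k + (Q + k)*(Q + (Q + k)/(2*Q)))/(2*Q))
(-271198 + F(-688, -572))*(-321951 - 138087) = (-271198 + (¼ + (½)*(-572) + (½)*(-688) - 688/(-572) + (¼)*(-688)²/(-572)²))*(-321951 - 138087) = (-271198 + (¼ - 286 - 344 - 688*(-1/572) + (¼)*(1/327184)*473344))*(-460038) = (-271198 + (¼ - 286 - 344 + 172/143 + 7396/20449))*(-460038) = (-271198 - 51383063/81796)*(-460038) = -22234294671/81796*(-460038) = 5114310225928749/40898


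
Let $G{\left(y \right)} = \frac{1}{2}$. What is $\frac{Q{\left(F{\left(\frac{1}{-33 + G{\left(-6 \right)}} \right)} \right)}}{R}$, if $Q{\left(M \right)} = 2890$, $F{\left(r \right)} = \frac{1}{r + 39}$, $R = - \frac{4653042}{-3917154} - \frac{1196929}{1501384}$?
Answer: $\frac{166632649665520}{22523995981} \approx 7398.0$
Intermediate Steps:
$G{\left(y \right)} = \frac{1}{2}$
$R = \frac{382907931677}{980192056856}$ ($R = \left(-4653042\right) \left(- \frac{1}{3917154}\right) - \frac{1196929}{1501384} = \frac{775507}{652859} - \frac{1196929}{1501384} = \frac{382907931677}{980192056856} \approx 0.39065$)
$F{\left(r \right)} = \frac{1}{39 + r}$
$\frac{Q{\left(F{\left(\frac{1}{-33 + G{\left(-6 \right)}} \right)} \right)}}{R} = \frac{2890}{\frac{382907931677}{980192056856}} = 2890 \cdot \frac{980192056856}{382907931677} = \frac{166632649665520}{22523995981}$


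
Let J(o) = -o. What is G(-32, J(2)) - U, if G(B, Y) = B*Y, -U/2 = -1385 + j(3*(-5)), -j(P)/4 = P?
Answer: -2586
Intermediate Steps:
j(P) = -4*P
U = 2650 (U = -2*(-1385 - 12*(-5)) = -2*(-1385 - 4*(-15)) = -2*(-1385 + 60) = -2*(-1325) = 2650)
G(-32, J(2)) - U = -(-32)*2 - 1*2650 = -32*(-2) - 2650 = 64 - 2650 = -2586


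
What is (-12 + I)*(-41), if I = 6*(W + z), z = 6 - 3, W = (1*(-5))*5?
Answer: 5904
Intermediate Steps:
W = -25 (W = -5*5 = -25)
z = 3
I = -132 (I = 6*(-25 + 3) = 6*(-22) = -132)
(-12 + I)*(-41) = (-12 - 132)*(-41) = -144*(-41) = 5904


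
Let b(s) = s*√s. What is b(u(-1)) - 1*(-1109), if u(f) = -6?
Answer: 1109 - 6*I*√6 ≈ 1109.0 - 14.697*I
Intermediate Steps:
b(s) = s^(3/2)
b(u(-1)) - 1*(-1109) = (-6)^(3/2) - 1*(-1109) = -6*I*√6 + 1109 = 1109 - 6*I*√6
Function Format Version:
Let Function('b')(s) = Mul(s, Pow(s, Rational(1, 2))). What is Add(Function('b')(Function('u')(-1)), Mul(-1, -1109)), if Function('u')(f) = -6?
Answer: Add(1109, Mul(-6, I, Pow(6, Rational(1, 2)))) ≈ Add(1109.0, Mul(-14.697, I))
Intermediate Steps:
Function('b')(s) = Pow(s, Rational(3, 2))
Add(Function('b')(Function('u')(-1)), Mul(-1, -1109)) = Add(Pow(-6, Rational(3, 2)), Mul(-1, -1109)) = Add(Mul(-6, I, Pow(6, Rational(1, 2))), 1109) = Add(1109, Mul(-6, I, Pow(6, Rational(1, 2))))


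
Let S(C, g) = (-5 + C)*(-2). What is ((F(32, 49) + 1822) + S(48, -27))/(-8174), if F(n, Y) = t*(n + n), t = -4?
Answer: -740/4087 ≈ -0.18106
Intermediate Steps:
S(C, g) = 10 - 2*C
F(n, Y) = -8*n (F(n, Y) = -4*(n + n) = -8*n)
((F(32, 49) + 1822) + S(48, -27))/(-8174) = ((-8*32 + 1822) + (10 - 2*48))/(-8174) = ((-256 + 1822) + (10 - 96))*(-1/8174) = (1566 - 86)*(-1/8174) = 1480*(-1/8174) = -740/4087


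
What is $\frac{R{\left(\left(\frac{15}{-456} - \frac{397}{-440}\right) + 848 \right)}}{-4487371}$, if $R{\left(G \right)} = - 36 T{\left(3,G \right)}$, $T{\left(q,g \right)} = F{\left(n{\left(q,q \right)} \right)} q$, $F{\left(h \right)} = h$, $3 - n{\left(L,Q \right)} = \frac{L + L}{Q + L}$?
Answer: $\frac{216}{4487371} \approx 4.8135 \cdot 10^{-5}$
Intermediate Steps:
$n{\left(L,Q \right)} = 3 - \frac{2 L}{L + Q}$ ($n{\left(L,Q \right)} = 3 - \frac{L + L}{Q + L} = 3 - \frac{2 L}{L + Q}$)
$T{\left(q,g \right)} = 2 q$ ($T{\left(q,g \right)} = \frac{q + 3 q}{q + q} q = \frac{4 q}{2 q} q = \frac{1}{2 q} 4 q q = 2 q$)
$R{\left(G \right)} = -216$ ($R{\left(G \right)} = - 36 \cdot 2 \cdot 3 = \left(-36\right) 6 = -216$)
$\frac{R{\left(\left(\frac{15}{-456} - \frac{397}{-440}\right) + 848 \right)}}{-4487371} = - \frac{216}{-4487371} = \left(-216\right) \left(- \frac{1}{4487371}\right) = \frac{216}{4487371}$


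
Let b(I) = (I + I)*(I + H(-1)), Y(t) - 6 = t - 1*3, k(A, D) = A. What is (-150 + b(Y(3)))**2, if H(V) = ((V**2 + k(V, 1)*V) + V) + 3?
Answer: 900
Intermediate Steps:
H(V) = 3 + V + 2*V**2 (H(V) = ((V**2 + V*V) + V) + 3 = ((V**2 + V**2) + V) + 3 = (2*V**2 + V) + 3 = (V + 2*V**2) + 3 = 3 + V + 2*V**2)
Y(t) = 3 + t (Y(t) = 6 + (t - 1*3) = 6 + (t - 3) = 6 + (-3 + t) = 3 + t)
b(I) = 2*I*(4 + I) (b(I) = (I + I)*(I + (3 - 1 + 2*(-1)**2)) = (2*I)*(I + (3 - 1 + 2*1)) = (2*I)*(I + (3 - 1 + 2)) = (2*I)*(I + 4) = (2*I)*(4 + I) = 2*I*(4 + I))
(-150 + b(Y(3)))**2 = (-150 + 2*(3 + 3)*(4 + (3 + 3)))**2 = (-150 + 2*6*(4 + 6))**2 = (-150 + 2*6*10)**2 = (-150 + 120)**2 = (-30)**2 = 900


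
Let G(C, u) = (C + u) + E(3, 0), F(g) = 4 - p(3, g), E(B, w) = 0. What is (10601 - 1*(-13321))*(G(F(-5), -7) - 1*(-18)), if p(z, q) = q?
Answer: 478440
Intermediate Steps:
F(g) = 4 - g
G(C, u) = C + u (G(C, u) = (C + u) + 0 = C + u)
(10601 - 1*(-13321))*(G(F(-5), -7) - 1*(-18)) = (10601 - 1*(-13321))*(((4 - 1*(-5)) - 7) - 1*(-18)) = (10601 + 13321)*(((4 + 5) - 7) + 18) = 23922*((9 - 7) + 18) = 23922*(2 + 18) = 23922*20 = 478440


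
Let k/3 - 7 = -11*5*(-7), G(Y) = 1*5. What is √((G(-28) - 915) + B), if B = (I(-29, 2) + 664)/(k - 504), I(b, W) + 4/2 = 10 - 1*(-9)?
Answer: I*√2850582/56 ≈ 30.149*I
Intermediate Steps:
G(Y) = 5
I(b, W) = 17 (I(b, W) = -2 + (10 - 1*(-9)) = -2 + (10 + 9) = -2 + 19 = 17)
k = 1176 (k = 21 + 3*(-11*5*(-7)) = 21 + 3*(-55*(-7)) = 21 + 3*385 = 21 + 1155 = 1176)
B = 227/224 (B = (17 + 664)/(1176 - 504) = 681/672 = 681*(1/672) = 227/224 ≈ 1.0134)
√((G(-28) - 915) + B) = √((5 - 915) + 227/224) = √(-910 + 227/224) = √(-203613/224) = I*√2850582/56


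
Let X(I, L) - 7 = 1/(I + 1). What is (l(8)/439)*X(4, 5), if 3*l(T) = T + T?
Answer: 192/2195 ≈ 0.087471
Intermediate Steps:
l(T) = 2*T/3 (l(T) = (T + T)/3 = (2*T)/3 = 2*T/3)
X(I, L) = 7 + 1/(1 + I) (X(I, L) = 7 + 1/(I + 1) = 7 + 1/(1 + I))
(l(8)/439)*X(4, 5) = (((⅔)*8)/439)*((8 + 7*4)/(1 + 4)) = ((16/3)*(1/439))*((8 + 28)/5) = 16*((⅕)*36)/1317 = (16/1317)*(36/5) = 192/2195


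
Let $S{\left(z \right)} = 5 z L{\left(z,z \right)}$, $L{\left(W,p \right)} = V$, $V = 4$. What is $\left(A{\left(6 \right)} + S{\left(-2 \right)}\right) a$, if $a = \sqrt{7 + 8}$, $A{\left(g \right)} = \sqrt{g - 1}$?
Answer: $\sqrt{15} \left(-40 + \sqrt{5}\right) \approx -146.26$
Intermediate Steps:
$L{\left(W,p \right)} = 4$
$S{\left(z \right)} = 20 z$ ($S{\left(z \right)} = 5 z 4 = 20 z$)
$A{\left(g \right)} = \sqrt{-1 + g}$
$a = \sqrt{15} \approx 3.873$
$\left(A{\left(6 \right)} + S{\left(-2 \right)}\right) a = \left(\sqrt{-1 + 6} + 20 \left(-2\right)\right) \sqrt{15} = \left(\sqrt{5} - 40\right) \sqrt{15} = \left(-40 + \sqrt{5}\right) \sqrt{15} = \sqrt{15} \left(-40 + \sqrt{5}\right)$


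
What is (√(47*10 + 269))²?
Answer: 739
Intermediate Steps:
(√(47*10 + 269))² = (√(470 + 269))² = (√739)² = 739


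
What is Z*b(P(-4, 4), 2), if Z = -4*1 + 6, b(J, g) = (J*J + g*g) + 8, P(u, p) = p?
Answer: 56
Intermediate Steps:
b(J, g) = 8 + J² + g² (b(J, g) = (J² + g²) + 8 = 8 + J² + g²)
Z = 2 (Z = -4 + 6 = 2)
Z*b(P(-4, 4), 2) = 2*(8 + 4² + 2²) = 2*(8 + 16 + 4) = 2*28 = 56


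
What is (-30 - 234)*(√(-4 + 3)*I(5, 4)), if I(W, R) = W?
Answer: -1320*I ≈ -1320.0*I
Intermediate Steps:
(-30 - 234)*(√(-4 + 3)*I(5, 4)) = (-30 - 234)*(√(-4 + 3)*5) = -264*√(-1)*5 = -264*I*5 = -1320*I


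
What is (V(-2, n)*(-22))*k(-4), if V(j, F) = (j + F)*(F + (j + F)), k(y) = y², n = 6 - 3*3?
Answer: -14080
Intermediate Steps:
n = -3 (n = 6 - 9 = -3)
V(j, F) = (F + j)*(j + 2*F) (V(j, F) = (F + j)*(F + (F + j)) = (F + j)*(j + 2*F))
(V(-2, n)*(-22))*k(-4) = (((-2)² + 2*(-3)² + 3*(-3)*(-2))*(-22))*(-4)² = ((4 + 2*9 + 18)*(-22))*16 = ((4 + 18 + 18)*(-22))*16 = (40*(-22))*16 = -880*16 = -14080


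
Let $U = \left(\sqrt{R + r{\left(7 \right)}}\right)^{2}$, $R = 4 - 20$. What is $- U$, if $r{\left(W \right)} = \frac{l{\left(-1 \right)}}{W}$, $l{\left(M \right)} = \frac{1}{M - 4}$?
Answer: $\frac{561}{35} \approx 16.029$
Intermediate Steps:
$l{\left(M \right)} = \frac{1}{-4 + M}$
$r{\left(W \right)} = - \frac{1}{5 W}$ ($r{\left(W \right)} = \frac{1}{\left(-4 - 1\right) W} = \frac{1}{\left(-5\right) W} = - \frac{1}{5 W}$)
$R = -16$
$U = - \frac{561}{35}$ ($U = \left(\sqrt{-16 - \frac{1}{5 \cdot 7}}\right)^{2} = \left(\sqrt{-16 - \frac{1}{35}}\right)^{2} = \left(\sqrt{- \frac{561}{35}}\right)^{2} = \left(\frac{i \sqrt{19635}}{35}\right)^{2} = - \frac{561}{35} \approx -16.029$)
$- U = \left(-1\right) \left(- \frac{561}{35}\right) = \frac{561}{35}$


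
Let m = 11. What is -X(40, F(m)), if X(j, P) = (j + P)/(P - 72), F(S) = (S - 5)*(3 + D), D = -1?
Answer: 13/15 ≈ 0.86667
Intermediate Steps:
F(S) = -10 + 2*S (F(S) = (S - 5)*(3 - 1) = (-5 + S)*2 = -10 + 2*S)
X(j, P) = (P + j)/(-72 + P)
-X(40, F(m)) = -((-10 + 2*11) + 40)/(-72 + (-10 + 2*11)) = -((-10 + 22) + 40)/(-72 + (-10 + 22)) = -(12 + 40)/(-72 + 12) = -52/(-60) = -(-1)*52/60 = -1*(-13/15) = 13/15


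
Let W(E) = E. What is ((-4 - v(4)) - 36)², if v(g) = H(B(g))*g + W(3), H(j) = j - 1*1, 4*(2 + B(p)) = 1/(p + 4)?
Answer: 62001/64 ≈ 968.77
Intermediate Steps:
B(p) = -2 + 1/(4*(4 + p)) (B(p) = -2 + 1/(4*(p + 4)) = -2 + 1/(4*(4 + p)))
H(j) = -1 + j (H(j) = j - 1 = -1 + j)
v(g) = 3 + g*(-1 + (-31 - 8*g)/(4*(4 + g))) (v(g) = (-1 + (-31 - 8*g)/(4*(4 + g)))*g + 3 = g*(-1 + (-31 - 8*g)/(4*(4 + g))) + 3 = 3 + g*(-1 + (-31 - 8*g)/(4*(4 + g))))
((-4 - v(4)) - 36)² = ((-4 - (48 - 35*4 - 12*4²)/(4*(4 + 4))) - 36)² = ((-4 - (48 - 140 - 12*16)/(4*8)) - 36)² = ((-4 - (48 - 140 - 192)/(4*8)) - 36)² = ((-4 - (-284)/(4*8)) - 36)² = ((-4 - 1*(-71/8)) - 36)² = ((-4 + 71/8) - 36)² = (39/8 - 36)² = (-249/8)² = 62001/64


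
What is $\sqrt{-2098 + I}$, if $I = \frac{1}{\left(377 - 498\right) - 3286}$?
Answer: $\frac{i \sqrt{24352851009}}{3407} \approx 45.804 i$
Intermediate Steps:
$I = - \frac{1}{3407}$ ($I = \frac{1}{\left(377 - 498\right) - 3286} = \frac{1}{-121 - 3286} = \frac{1}{-3407} = - \frac{1}{3407} \approx -0.00029351$)
$\sqrt{-2098 + I} = \sqrt{-2098 - \frac{1}{3407}} = \sqrt{- \frac{7147887}{3407}} = \frac{i \sqrt{24352851009}}{3407}$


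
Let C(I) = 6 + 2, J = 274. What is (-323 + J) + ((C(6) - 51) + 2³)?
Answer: -84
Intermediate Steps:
C(I) = 8
(-323 + J) + ((C(6) - 51) + 2³) = (-323 + 274) + ((8 - 51) + 2³) = -49 + (-43 + 8) = -49 - 35 = -84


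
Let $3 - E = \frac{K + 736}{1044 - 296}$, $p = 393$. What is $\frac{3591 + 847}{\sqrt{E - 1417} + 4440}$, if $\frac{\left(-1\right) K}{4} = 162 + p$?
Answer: $\frac{3684782640}{3686707247} - \frac{4438 i \sqrt{49376789}}{3686707247} \approx 0.99948 - 0.0084588 i$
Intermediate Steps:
$K = -2220$ ($K = - 4 \left(162 + 393\right) = \left(-4\right) 555 = -2220$)
$E = \frac{932}{187}$ ($E = 3 - \frac{-2220 + 736}{1044 - 296} = 3 - - \frac{1484}{748} = 3 - \left(-1484\right) \frac{1}{748} = 3 - - \frac{371}{187} = 3 + \frac{371}{187} = \frac{932}{187} \approx 4.984$)
$\frac{3591 + 847}{\sqrt{E - 1417} + 4440} = \frac{3591 + 847}{\sqrt{\frac{932}{187} - 1417} + 4440} = \frac{4438}{\sqrt{- \frac{264047}{187}} + 4440} = \frac{4438}{\frac{i \sqrt{49376789}}{187} + 4440} = \frac{4438}{4440 + \frac{i \sqrt{49376789}}{187}}$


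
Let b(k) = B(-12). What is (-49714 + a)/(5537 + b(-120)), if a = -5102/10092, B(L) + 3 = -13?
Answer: -250859395/27858966 ≈ -9.0046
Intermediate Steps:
B(L) = -16 (B(L) = -3 - 13 = -16)
b(k) = -16
a = -2551/5046 (a = -5102*1/10092 = -2551/5046 ≈ -0.50555)
(-49714 + a)/(5537 + b(-120)) = (-49714 - 2551/5046)/(5537 - 16) = -250859395/5046/5521 = -250859395/5046*1/5521 = -250859395/27858966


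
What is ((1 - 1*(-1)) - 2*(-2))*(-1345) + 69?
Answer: -8001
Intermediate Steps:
((1 - 1*(-1)) - 2*(-2))*(-1345) + 69 = ((1 + 1) + 4)*(-1345) + 69 = (2 + 4)*(-1345) + 69 = 6*(-1345) + 69 = -8070 + 69 = -8001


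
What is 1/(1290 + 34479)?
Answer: 1/35769 ≈ 2.7957e-5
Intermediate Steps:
1/(1290 + 34479) = 1/35769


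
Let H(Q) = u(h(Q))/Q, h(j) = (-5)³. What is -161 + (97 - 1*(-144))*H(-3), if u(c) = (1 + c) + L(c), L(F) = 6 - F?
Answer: -2170/3 ≈ -723.33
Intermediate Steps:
h(j) = -125
u(c) = 7 (u(c) = (1 + c) + (6 - c) = 7)
H(Q) = 7/Q
-161 + (97 - 1*(-144))*H(-3) = -161 + (97 - 1*(-144))*(7/(-3)) = -161 + (97 + 144)*(7*(-⅓)) = -161 + 241*(-7/3) = -161 - 1687/3 = -2170/3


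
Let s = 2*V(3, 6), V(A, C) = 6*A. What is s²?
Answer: 1296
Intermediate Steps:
s = 36 (s = 2*(6*3) = 2*18 = 36)
s² = 36² = 1296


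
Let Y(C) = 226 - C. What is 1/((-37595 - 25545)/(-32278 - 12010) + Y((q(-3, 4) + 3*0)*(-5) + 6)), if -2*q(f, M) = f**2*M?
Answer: 11072/1455145 ≈ 0.0076089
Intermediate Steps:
q(f, M) = -M*f**2/2 (q(f, M) = -f**2*M/2 = -M*f**2/2)
1/((-37595 - 25545)/(-32278 - 12010) + Y((q(-3, 4) + 3*0)*(-5) + 6)) = 1/((-37595 - 25545)/(-32278 - 12010) + (226 - ((-1/2*4*(-3)**2 + 3*0)*(-5) + 6))) = 1/(-63140/(-44288) + (226 - ((-1/2*4*9 + 0)*(-5) + 6))) = 1/(-63140*(-1/44288) + (226 - ((-18 + 0)*(-5) + 6))) = 1/(15785/11072 + (226 - (-18*(-5) + 6))) = 1/(15785/11072 + (226 - (90 + 6))) = 1/(15785/11072 + (226 - 1*96)) = 1/(15785/11072 + (226 - 96)) = 1/(15785/11072 + 130) = 1/(1455145/11072) = 11072/1455145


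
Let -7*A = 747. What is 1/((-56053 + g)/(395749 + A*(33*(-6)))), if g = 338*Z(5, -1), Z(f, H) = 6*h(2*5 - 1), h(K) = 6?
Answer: -2918149/307195 ≈ -9.4993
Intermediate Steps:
A = -747/7 (A = -1/7*747 = -747/7 ≈ -106.71)
Z(f, H) = 36 (Z(f, H) = 6*6 = 36)
g = 12168 (g = 338*36 = 12168)
1/((-56053 + g)/(395749 + A*(33*(-6)))) = 1/((-56053 + 12168)/(395749 - 24651*(-6)/7)) = 1/(-43885/(395749 - 747/7*(-198))) = 1/(-43885/(395749 + 147906/7)) = 1/(-43885/2918149/7) = 1/(-43885*7/2918149) = 1/(-307195/2918149) = -2918149/307195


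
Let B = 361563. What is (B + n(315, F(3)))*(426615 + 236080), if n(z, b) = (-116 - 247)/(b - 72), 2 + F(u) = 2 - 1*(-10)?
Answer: 14855812079955/62 ≈ 2.3961e+11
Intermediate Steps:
F(u) = 10 (F(u) = -2 + (2 - 1*(-10)) = -2 + (2 + 10) = -2 + 12 = 10)
n(z, b) = -363/(-72 + b)
(B + n(315, F(3)))*(426615 + 236080) = (361563 - 363/(-72 + 10))*(426615 + 236080) = (361563 - 363/(-62))*662695 = (361563 - 363*(-1/62))*662695 = (361563 + 363/62)*662695 = (22417269/62)*662695 = 14855812079955/62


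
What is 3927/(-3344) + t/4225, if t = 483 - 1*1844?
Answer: -1922069/1284400 ≈ -1.4965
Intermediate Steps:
t = -1361 (t = 483 - 1844 = -1361)
3927/(-3344) + t/4225 = 3927/(-3344) - 1361/4225 = 3927*(-1/3344) - 1361*1/4225 = -357/304 - 1361/4225 = -1922069/1284400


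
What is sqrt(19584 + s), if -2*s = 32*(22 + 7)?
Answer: 4*sqrt(1195) ≈ 138.28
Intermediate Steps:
s = -464 (s = -16*(22 + 7) = -16*29 = -1/2*928 = -464)
sqrt(19584 + s) = sqrt(19584 - 464) = sqrt(19120) = 4*sqrt(1195)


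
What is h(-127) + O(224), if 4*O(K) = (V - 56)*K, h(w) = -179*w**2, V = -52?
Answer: -2893139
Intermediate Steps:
O(K) = -27*K (O(K) = ((-52 - 56)*K)/4 = (-108*K)/4 = -27*K)
h(-127) + O(224) = -179*(-127)**2 - 27*224 = -179*16129 - 6048 = -2887091 - 6048 = -2893139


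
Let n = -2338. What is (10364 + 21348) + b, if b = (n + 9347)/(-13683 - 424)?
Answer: 447354175/14107 ≈ 31712.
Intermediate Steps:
b = -7009/14107 (b = (-2338 + 9347)/(-13683 - 424) = 7009/(-14107) = 7009*(-1/14107) = -7009/14107 ≈ -0.49685)
(10364 + 21348) + b = (10364 + 21348) - 7009/14107 = 31712 - 7009/14107 = 447354175/14107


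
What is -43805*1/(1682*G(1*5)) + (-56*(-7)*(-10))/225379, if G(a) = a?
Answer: -283019837/54155354 ≈ -5.2261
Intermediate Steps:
-43805*1/(1682*G(1*5)) + (-56*(-7)*(-10))/225379 = -43805/((-29*(-58))*(1*5)) + (-56*(-7)*(-10))/225379 = -43805/(1682*5) + (392*(-10))*(1/225379) = -43805/8410 - 3920*1/225379 = -43805*1/8410 - 560/32197 = -8761/1682 - 560/32197 = -283019837/54155354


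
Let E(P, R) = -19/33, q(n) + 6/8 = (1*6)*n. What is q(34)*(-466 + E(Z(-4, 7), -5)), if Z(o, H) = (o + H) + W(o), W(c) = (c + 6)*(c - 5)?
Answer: -4172587/44 ≈ -94832.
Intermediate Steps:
W(c) = (-5 + c)*(6 + c) (W(c) = (6 + c)*(-5 + c) = (-5 + c)*(6 + c))
Z(o, H) = -30 + H + o**2 + 2*o (Z(o, H) = (o + H) + (-30 + o + o**2) = (H + o) + (-30 + o + o**2) = -30 + H + o**2 + 2*o)
q(n) = -3/4 + 6*n (q(n) = -3/4 + (1*6)*n = -3/4 + 6*n)
E(P, R) = -19/33 (E(P, R) = -19*1/33 = -19/33)
q(34)*(-466 + E(Z(-4, 7), -5)) = (-3/4 + 6*34)*(-466 - 19/33) = (-3/4 + 204)*(-15397/33) = (813/4)*(-15397/33) = -4172587/44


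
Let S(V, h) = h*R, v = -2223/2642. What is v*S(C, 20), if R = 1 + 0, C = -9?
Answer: -22230/1321 ≈ -16.828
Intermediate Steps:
R = 1
v = -2223/2642 (v = -2223*1/2642 = -2223/2642 ≈ -0.84141)
S(V, h) = h (S(V, h) = h*1 = h)
v*S(C, 20) = -2223/2642*20 = -22230/1321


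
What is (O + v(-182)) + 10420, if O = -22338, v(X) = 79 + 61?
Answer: -11778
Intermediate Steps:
v(X) = 140
(O + v(-182)) + 10420 = (-22338 + 140) + 10420 = -22198 + 10420 = -11778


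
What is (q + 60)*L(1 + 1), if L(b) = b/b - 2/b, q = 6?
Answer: 0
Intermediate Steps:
L(b) = 1 - 2/b
(q + 60)*L(1 + 1) = (6 + 60)*((-2 + (1 + 1))/(1 + 1)) = 66*((-2 + 2)/2) = 66*((½)*0) = 66*0 = 0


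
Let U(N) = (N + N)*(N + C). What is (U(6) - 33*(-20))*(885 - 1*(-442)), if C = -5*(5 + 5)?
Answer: 175164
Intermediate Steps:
C = -50 (C = -5*10 = -50)
U(N) = 2*N*(-50 + N) (U(N) = (N + N)*(N - 50) = (2*N)*(-50 + N) = 2*N*(-50 + N))
(U(6) - 33*(-20))*(885 - 1*(-442)) = (2*6*(-50 + 6) - 33*(-20))*(885 - 1*(-442)) = (2*6*(-44) + 660)*(885 + 442) = (-528 + 660)*1327 = 132*1327 = 175164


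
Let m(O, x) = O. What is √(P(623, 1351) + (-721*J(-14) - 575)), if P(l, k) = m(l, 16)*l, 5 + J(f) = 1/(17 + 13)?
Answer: √352021470/30 ≈ 625.41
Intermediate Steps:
J(f) = -149/30 (J(f) = -5 + 1/(17 + 13) = -5 + 1/30 = -149/30)
P(l, k) = l² (P(l, k) = l*l = l²)
√(P(623, 1351) + (-721*J(-14) - 575)) = √(623² + (-721*(-149/30) - 575)) = √(388129 + (107429/30 - 575)) = √(388129 + 90179/30) = √(11734049/30) = √352021470/30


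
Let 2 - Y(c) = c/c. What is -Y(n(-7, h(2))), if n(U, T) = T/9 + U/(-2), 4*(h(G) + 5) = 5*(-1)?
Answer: -1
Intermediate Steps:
h(G) = -25/4 (h(G) = -5 + (5*(-1))/4 = -5 + (1/4)*(-5) = -5 - 5/4 = -25/4)
n(U, T) = -U/2 + T/9 (n(U, T) = T*(1/9) + U*(-1/2) = T/9 - U/2 = -U/2 + T/9)
Y(c) = 1 (Y(c) = 2 - c/c = 2 - 1*1 = 2 - 1 = 1)
-Y(n(-7, h(2))) = -1*1 = -1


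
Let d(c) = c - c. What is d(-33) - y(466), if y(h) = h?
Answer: -466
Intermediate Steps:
d(c) = 0
d(-33) - y(466) = 0 - 1*466 = 0 - 466 = -466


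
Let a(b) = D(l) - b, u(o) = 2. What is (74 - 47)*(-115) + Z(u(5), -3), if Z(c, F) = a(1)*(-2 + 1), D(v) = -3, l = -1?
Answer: -3101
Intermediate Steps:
a(b) = -3 - b
Z(c, F) = 4 (Z(c, F) = (-3 - 1*1)*(-2 + 1) = (-3 - 1)*(-1) = -4*(-1) = 4)
(74 - 47)*(-115) + Z(u(5), -3) = (74 - 47)*(-115) + 4 = 27*(-115) + 4 = -3105 + 4 = -3101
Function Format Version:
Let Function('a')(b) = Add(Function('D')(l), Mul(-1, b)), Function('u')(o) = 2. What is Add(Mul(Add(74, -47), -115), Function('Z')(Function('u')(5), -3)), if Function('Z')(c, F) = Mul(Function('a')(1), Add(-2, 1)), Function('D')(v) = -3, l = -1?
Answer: -3101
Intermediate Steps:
Function('a')(b) = Add(-3, Mul(-1, b))
Function('Z')(c, F) = 4 (Function('Z')(c, F) = Mul(Add(-3, Mul(-1, 1)), Add(-2, 1)) = Mul(Add(-3, -1), -1) = Mul(-4, -1) = 4)
Add(Mul(Add(74, -47), -115), Function('Z')(Function('u')(5), -3)) = Add(Mul(Add(74, -47), -115), 4) = Add(Mul(27, -115), 4) = Add(-3105, 4) = -3101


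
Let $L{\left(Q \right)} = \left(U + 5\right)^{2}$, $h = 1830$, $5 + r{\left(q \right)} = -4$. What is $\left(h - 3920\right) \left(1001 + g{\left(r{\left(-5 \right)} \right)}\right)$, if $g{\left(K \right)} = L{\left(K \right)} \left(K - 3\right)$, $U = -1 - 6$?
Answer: $-1991770$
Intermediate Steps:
$r{\left(q \right)} = -9$ ($r{\left(q \right)} = -5 - 4 = -9$)
$U = -7$ ($U = -1 - 6 = -7$)
$L{\left(Q \right)} = 4$ ($L{\left(Q \right)} = \left(-7 + 5\right)^{2} = \left(-2\right)^{2} = 4$)
$g{\left(K \right)} = -12 + 4 K$ ($g{\left(K \right)} = 4 \left(K - 3\right) = 4 \left(-3 + K\right) = -12 + 4 K$)
$\left(h - 3920\right) \left(1001 + g{\left(r{\left(-5 \right)} \right)}\right) = \left(1830 - 3920\right) \left(1001 + \left(-12 + 4 \left(-9\right)\right)\right) = - 2090 \left(1001 - 48\right) = \left(-2090\right) 953 = -1991770$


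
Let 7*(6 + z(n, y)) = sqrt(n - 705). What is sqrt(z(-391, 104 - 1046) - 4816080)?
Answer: sqrt(-235988214 + 14*I*sqrt(274))/7 ≈ 0.0010775 + 2194.6*I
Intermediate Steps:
z(n, y) = -6 + sqrt(-705 + n)/7 (z(n, y) = -6 + sqrt(n - 705)/7 = -6 + sqrt(-705 + n)/7)
sqrt(z(-391, 104 - 1046) - 4816080) = sqrt((-6 + sqrt(-705 - 391)/7) - 4816080) = sqrt((-6 + sqrt(-1096)/7) - 4816080) = sqrt((-6 + (2*I*sqrt(274))/7) - 4816080) = sqrt((-6 + 2*I*sqrt(274)/7) - 4816080) = sqrt(-4816086 + 2*I*sqrt(274)/7)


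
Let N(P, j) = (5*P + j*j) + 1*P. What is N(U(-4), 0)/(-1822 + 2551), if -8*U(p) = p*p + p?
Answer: -1/81 ≈ -0.012346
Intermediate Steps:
U(p) = -p/8 - p**2/8 (U(p) = -(p*p + p)/8 = -(p**2 + p)/8 = -(p + p**2)/8 = -p/8 - p**2/8)
N(P, j) = j**2 + 6*P (N(P, j) = (5*P + j**2) + P = (j**2 + 5*P) + P = j**2 + 6*P)
N(U(-4), 0)/(-1822 + 2551) = (0**2 + 6*(-1/8*(-4)*(1 - 4)))/(-1822 + 2551) = (0 + 6*(-1/8*(-4)*(-3)))/729 = (0 + 6*(-3/2))*(1/729) = (0 - 9)*(1/729) = -9*1/729 = -1/81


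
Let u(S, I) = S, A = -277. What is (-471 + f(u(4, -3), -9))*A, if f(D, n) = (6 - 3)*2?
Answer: 128805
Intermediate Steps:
f(D, n) = 6 (f(D, n) = 3*2 = 6)
(-471 + f(u(4, -3), -9))*A = (-471 + 6)*(-277) = -465*(-277) = 128805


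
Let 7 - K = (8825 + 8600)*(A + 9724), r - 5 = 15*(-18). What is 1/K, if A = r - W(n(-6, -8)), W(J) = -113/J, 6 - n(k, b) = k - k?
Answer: -6/990907433 ≈ -6.0551e-9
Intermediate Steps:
n(k, b) = 6 (n(k, b) = 6 - (k - k) = 6 - 1*0 = 6 + 0 = 6)
r = -265 (r = 5 + 15*(-18) = 5 - 270 = -265)
A = -1477/6 (A = -265 - (-113)/6 = -265 - 1*(-113/6) = -265 + 113/6 = -1477/6 ≈ -246.17)
K = -990907433/6 (K = 7 - (8825 + 8600)*(-1477/6 + 9724) = 7 - 17425*56867/6 = 7 - 1*990907475/6 = 7 - 990907475/6 = -990907433/6 ≈ -1.6515e+8)
1/K = 1/(-990907433/6) = -6/990907433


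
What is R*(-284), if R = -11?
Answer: 3124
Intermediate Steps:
R*(-284) = -11*(-284) = 3124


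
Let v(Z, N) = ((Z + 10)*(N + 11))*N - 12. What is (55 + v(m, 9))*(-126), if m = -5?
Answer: -118818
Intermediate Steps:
v(Z, N) = -12 + N*(10 + Z)*(11 + N) (v(Z, N) = ((10 + Z)*(11 + N))*N - 12 = N*(10 + Z)*(11 + N) - 12 = -12 + N*(10 + Z)*(11 + N))
(55 + v(m, 9))*(-126) = (55 + (-12 + 10*9**2 + 110*9 - 5*9**2 + 11*9*(-5)))*(-126) = (55 + (-12 + 10*81 + 990 - 5*81 - 495))*(-126) = (55 + (-12 + 810 + 990 - 405 - 495))*(-126) = (55 + 888)*(-126) = 943*(-126) = -118818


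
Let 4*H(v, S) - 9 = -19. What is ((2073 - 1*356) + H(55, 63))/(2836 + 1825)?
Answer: 3429/9322 ≈ 0.36784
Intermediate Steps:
H(v, S) = -5/2 (H(v, S) = 9/4 + (1/4)*(-19) = 9/4 - 19/4 = -5/2)
((2073 - 1*356) + H(55, 63))/(2836 + 1825) = ((2073 - 1*356) - 5/2)/(2836 + 1825) = ((2073 - 356) - 5/2)/4661 = (1717 - 5/2)*(1/4661) = (3429/2)*(1/4661) = 3429/9322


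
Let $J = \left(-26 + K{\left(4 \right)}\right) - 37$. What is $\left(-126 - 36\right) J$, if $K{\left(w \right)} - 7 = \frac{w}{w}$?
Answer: $8910$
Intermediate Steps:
$K{\left(w \right)} = 8$ ($K{\left(w \right)} = 7 + \frac{w}{w} = 7 + 1 = 8$)
$J = -55$ ($J = \left(-26 + 8\right) - 37 = -18 - 37 = -55$)
$\left(-126 - 36\right) J = \left(-126 - 36\right) \left(-55\right) = \left(-162\right) \left(-55\right) = 8910$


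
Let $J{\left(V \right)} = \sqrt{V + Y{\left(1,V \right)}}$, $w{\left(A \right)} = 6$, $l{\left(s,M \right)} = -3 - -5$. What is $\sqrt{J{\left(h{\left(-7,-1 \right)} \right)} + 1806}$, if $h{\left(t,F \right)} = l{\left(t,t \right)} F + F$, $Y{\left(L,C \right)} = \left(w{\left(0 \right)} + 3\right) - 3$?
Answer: $\sqrt{1806 + \sqrt{3}} \approx 42.517$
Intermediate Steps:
$l{\left(s,M \right)} = 2$ ($l{\left(s,M \right)} = -3 + 5 = 2$)
$Y{\left(L,C \right)} = 6$ ($Y{\left(L,C \right)} = \left(6 + 3\right) - 3 = 9 - 3 = 6$)
$h{\left(t,F \right)} = 3 F$ ($h{\left(t,F \right)} = 2 F + F = 3 F$)
$J{\left(V \right)} = \sqrt{6 + V}$ ($J{\left(V \right)} = \sqrt{V + 6} = \sqrt{6 + V}$)
$\sqrt{J{\left(h{\left(-7,-1 \right)} \right)} + 1806} = \sqrt{\sqrt{6 + 3 \left(-1\right)} + 1806} = \sqrt{\sqrt{6 - 3} + 1806} = \sqrt{\sqrt{3} + 1806} = \sqrt{1806 + \sqrt{3}}$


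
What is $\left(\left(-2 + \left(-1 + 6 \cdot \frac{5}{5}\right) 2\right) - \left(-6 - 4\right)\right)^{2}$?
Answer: $324$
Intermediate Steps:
$\left(\left(-2 + \left(-1 + 6 \cdot \frac{5}{5}\right) 2\right) - \left(-6 - 4\right)\right)^{2} = \left(\left(-2 + \left(-1 + 6 \cdot 5 \cdot \frac{1}{5}\right) 2\right) - -10\right)^{2} = \left(\left(-2 + \left(-1 + 6 \cdot 1\right) 2\right) + 10\right)^{2} = \left(\left(-2 + \left(-1 + 6\right) 2\right) + 10\right)^{2} = \left(\left(-2 + 5 \cdot 2\right) + 10\right)^{2} = \left(\left(-2 + 10\right) + 10\right)^{2} = \left(8 + 10\right)^{2} = 18^{2} = 324$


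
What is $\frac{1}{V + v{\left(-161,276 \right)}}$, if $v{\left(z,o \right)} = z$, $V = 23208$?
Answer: $\frac{1}{23047} \approx 4.339 \cdot 10^{-5}$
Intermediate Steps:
$\frac{1}{V + v{\left(-161,276 \right)}} = \frac{1}{23208 - 161} = \frac{1}{23047}$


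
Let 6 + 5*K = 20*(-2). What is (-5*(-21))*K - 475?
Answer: -1441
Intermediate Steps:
K = -46/5 (K = -6/5 + (20*(-2))/5 = -6/5 + (⅕)*(-40) = -6/5 - 8 = -46/5 ≈ -9.2000)
(-5*(-21))*K - 475 = -5*(-21)*(-46/5) - 475 = 105*(-46/5) - 475 = -966 - 475 = -1441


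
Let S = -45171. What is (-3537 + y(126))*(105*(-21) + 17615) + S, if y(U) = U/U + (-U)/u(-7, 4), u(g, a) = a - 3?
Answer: -56476591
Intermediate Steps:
u(g, a) = -3 + a
y(U) = 1 - U (y(U) = U/U + (-U)/(-3 + 4) = 1 - U/1 = 1 - U*1 = 1 - U)
(-3537 + y(126))*(105*(-21) + 17615) + S = (-3537 + (1 - 1*126))*(105*(-21) + 17615) - 45171 = (-3537 + (1 - 126))*(-2205 + 17615) - 45171 = (-3537 - 125)*15410 - 45171 = -3662*15410 - 45171 = -56431420 - 45171 = -56476591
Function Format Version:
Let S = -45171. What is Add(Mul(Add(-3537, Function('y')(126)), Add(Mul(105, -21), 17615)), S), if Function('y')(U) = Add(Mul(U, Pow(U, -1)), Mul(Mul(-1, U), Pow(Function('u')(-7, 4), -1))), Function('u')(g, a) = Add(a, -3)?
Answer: -56476591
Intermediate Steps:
Function('u')(g, a) = Add(-3, a)
Function('y')(U) = Add(1, Mul(-1, U)) (Function('y')(U) = Add(Mul(U, Pow(U, -1)), Mul(Mul(-1, U), Pow(Add(-3, 4), -1))) = Add(1, Mul(Mul(-1, U), Pow(1, -1))) = Add(1, Mul(Mul(-1, U), 1)) = Add(1, Mul(-1, U)))
Add(Mul(Add(-3537, Function('y')(126)), Add(Mul(105, -21), 17615)), S) = Add(Mul(Add(-3537, Add(1, Mul(-1, 126))), Add(Mul(105, -21), 17615)), -45171) = Add(Mul(Add(-3537, Add(1, -126)), Add(-2205, 17615)), -45171) = Add(Mul(Add(-3537, -125), 15410), -45171) = Add(Mul(-3662, 15410), -45171) = Add(-56431420, -45171) = -56476591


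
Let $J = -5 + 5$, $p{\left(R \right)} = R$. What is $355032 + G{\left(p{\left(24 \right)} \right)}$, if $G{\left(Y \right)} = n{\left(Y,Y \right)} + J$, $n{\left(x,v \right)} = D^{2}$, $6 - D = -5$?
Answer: $355153$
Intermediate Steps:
$D = 11$ ($D = 6 - -5 = 6 + 5 = 11$)
$n{\left(x,v \right)} = 121$ ($n{\left(x,v \right)} = 11^{2} = 121$)
$J = 0$
$G{\left(Y \right)} = 121$ ($G{\left(Y \right)} = 121 + 0 = 121$)
$355032 + G{\left(p{\left(24 \right)} \right)} = 355032 + 121 = 355153$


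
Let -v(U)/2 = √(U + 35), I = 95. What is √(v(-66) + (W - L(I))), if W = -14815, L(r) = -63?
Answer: √(-14752 - 2*I*√31) ≈ 0.0458 - 121.46*I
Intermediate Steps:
v(U) = -2*√(35 + U) (v(U) = -2*√(U + 35) = -2*√(35 + U))
√(v(-66) + (W - L(I))) = √(-2*√(35 - 66) + (-14815 - 1*(-63))) = √(-2*I*√31 + (-14815 + 63)) = √(-2*I*√31 - 14752) = √(-14752 - 2*I*√31)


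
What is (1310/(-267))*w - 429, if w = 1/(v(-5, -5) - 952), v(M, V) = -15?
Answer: -110761771/258189 ≈ -429.00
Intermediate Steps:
w = -1/967 (w = 1/(-15 - 952) = 1/(-967) = -1/967 ≈ -0.0010341)
(1310/(-267))*w - 429 = (1310/(-267))*(-1/967) - 429 = (1310*(-1/267))*(-1/967) - 429 = -1310/267*(-1/967) - 429 = 1310/258189 - 429 = -110761771/258189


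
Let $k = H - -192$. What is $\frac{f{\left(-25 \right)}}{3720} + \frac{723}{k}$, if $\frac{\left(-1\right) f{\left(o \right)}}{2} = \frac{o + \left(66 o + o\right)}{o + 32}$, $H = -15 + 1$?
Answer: $\frac{485803}{115878} \approx 4.1924$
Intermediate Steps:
$H = -14$
$k = 178$ ($k = -14 - -192 = -14 + 192 = 178$)
$f{\left(o \right)} = - \frac{136 o}{32 + o}$ ($f{\left(o \right)} = - 2 \frac{o + \left(66 o + o\right)}{o + 32} = - 2 \frac{o + 67 o}{32 + o} = - 2 \frac{68 o}{32 + o} = - \frac{136 o}{32 + o}$)
$\frac{f{\left(-25 \right)}}{3720} + \frac{723}{k} = \frac{\left(-136\right) \left(-25\right) \frac{1}{32 - 25}}{3720} + \frac{723}{178} = \left(-136\right) \left(-25\right) \frac{1}{7} \cdot \frac{1}{3720} + 723 \cdot \frac{1}{178} = \left(-136\right) \left(-25\right) \frac{1}{7} \cdot \frac{1}{3720} + \frac{723}{178} = \frac{3400}{7} \cdot \frac{1}{3720} + \frac{723}{178} = \frac{85}{651} + \frac{723}{178} = \frac{485803}{115878}$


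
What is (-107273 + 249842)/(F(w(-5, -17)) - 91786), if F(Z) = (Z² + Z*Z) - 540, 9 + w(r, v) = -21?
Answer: -142569/90526 ≈ -1.5749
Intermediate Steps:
w(r, v) = -30 (w(r, v) = -9 - 21 = -30)
F(Z) = -540 + 2*Z² (F(Z) = (Z² + Z²) - 540 = 2*Z² - 540 = -540 + 2*Z²)
(-107273 + 249842)/(F(w(-5, -17)) - 91786) = (-107273 + 249842)/((-540 + 2*(-30)²) - 91786) = 142569/((-540 + 2*900) - 91786) = 142569/((-540 + 1800) - 91786) = 142569/(1260 - 91786) = 142569/(-90526) = 142569*(-1/90526) = -142569/90526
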